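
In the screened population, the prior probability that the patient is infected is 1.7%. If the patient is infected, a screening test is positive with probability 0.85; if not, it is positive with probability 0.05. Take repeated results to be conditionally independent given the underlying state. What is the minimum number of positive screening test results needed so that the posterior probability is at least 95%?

Prior odds = 0.017/0.983 = 17/983.
Likelihood ratio of a positive = 0.85/0.05 = 17.
Target posterior odds = 0.95/0.05 = 19.
Need (17/983) × 17ⁿ ≥ 19, i.e. 17ⁿ ≥ 18677/17.
17² = 289 falls short of 18677/17 but 17³ = 4913 reaches it, so n = 3.

3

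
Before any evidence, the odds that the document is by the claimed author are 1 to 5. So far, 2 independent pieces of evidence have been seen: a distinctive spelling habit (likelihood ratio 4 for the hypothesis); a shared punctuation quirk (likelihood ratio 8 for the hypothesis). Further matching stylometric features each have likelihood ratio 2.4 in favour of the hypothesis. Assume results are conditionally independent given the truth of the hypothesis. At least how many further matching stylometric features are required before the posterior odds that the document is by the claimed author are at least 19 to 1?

Prior odds = 0.2.
Combined Bayes factor of the evidence already in hand = 4 × 8 = 32.
Odds after that evidence = 0.2 × 32 = 6.4.
Target odds = 19.
Need 2.4ⁿ ≥ 19 ÷ 6.4 = 2.96875.
2.4¹ = 2.4 falls short of 2.96875 but 2.4² = 5.76 reaches it, so n = 2.

2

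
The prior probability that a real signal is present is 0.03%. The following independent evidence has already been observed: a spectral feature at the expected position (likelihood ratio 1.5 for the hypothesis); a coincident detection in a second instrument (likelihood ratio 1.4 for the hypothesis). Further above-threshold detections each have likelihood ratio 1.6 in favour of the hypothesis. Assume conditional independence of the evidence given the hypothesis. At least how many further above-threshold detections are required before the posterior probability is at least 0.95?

Prior odds = 0.0003/0.9997 = 3/9997.
Combined Bayes factor of the evidence already in hand = 1.5 × 1.4 = 2.1.
Odds after that evidence = (3/9997) × 2.1 = 63/99970.
Target odds = 0.95/0.05 = 19.
Need 1.6ⁿ ≥ 19 ÷ (63/99970) = 1899430/63.
1.6²¹ ≈19342.8 falls short of 1899430/63 but 1.6²² ≈30948.5 reaches it, so n = 22.

22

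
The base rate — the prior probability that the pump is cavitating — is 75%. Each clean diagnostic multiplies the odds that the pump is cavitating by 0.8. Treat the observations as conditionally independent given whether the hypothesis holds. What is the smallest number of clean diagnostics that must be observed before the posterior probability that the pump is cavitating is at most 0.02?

Prior odds = 0.75/0.25 = 3.
Likelihood ratio per clean diagnostic = 0.8.
Target posterior odds = 0.02/0.98 = 1/49.
Require 0.8ⁿ ≤ 1/49 ÷ 3 = 1/147.
0.8²² ≈0.0073787 is still above 1/147 but 0.8²³ ≈0.00590296 is at or below it, so n = 23.

23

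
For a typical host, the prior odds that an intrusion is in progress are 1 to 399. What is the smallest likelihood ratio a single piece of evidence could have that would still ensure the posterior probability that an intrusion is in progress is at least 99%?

Prior odds = 1/399.
Target odds = 0.99/0.01 = 99.
Required Bayes factor = 99 ÷ (1/399) = 39501.

39501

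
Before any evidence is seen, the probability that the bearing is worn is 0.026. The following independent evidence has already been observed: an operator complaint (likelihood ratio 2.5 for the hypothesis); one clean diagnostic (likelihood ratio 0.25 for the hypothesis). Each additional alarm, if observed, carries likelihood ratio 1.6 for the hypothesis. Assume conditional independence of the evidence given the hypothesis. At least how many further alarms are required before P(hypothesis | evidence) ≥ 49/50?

Prior odds = 0.026/0.974 = 13/487.
Combined Bayes factor of the evidence already in hand = 2.5 × 0.25 = 0.625.
Odds after that evidence = (13/487) × 0.625 = 65/3896.
Target odds = 0.98/0.02 = 49.
Need 1.6ⁿ ≥ 49 ÷ (65/3896) = 190904/65.
1.6¹⁶ ≈1844.67 falls short of 190904/65 but 1.6¹⁷ ≈2951.48 reaches it, so n = 17.

17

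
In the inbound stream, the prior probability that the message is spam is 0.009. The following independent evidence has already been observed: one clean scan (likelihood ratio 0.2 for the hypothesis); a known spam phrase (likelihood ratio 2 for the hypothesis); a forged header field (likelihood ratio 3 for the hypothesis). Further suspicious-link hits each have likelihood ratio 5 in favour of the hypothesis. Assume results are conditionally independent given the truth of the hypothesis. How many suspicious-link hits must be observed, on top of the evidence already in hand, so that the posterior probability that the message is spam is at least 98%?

Prior odds = 0.009/0.991 = 9/991.
Combined Bayes factor of the evidence already in hand = 0.2 × 2 × 3 = 1.2.
Odds after that evidence = (9/991) × 1.2 = 54/4955.
Target odds = 0.98/0.02 = 49.
Need 5ⁿ ≥ 49 ÷ (54/4955) = 242795/54.
5⁵ = 3125 falls short of 242795/54 but 5⁶ = 15625 reaches it, so n = 6.

6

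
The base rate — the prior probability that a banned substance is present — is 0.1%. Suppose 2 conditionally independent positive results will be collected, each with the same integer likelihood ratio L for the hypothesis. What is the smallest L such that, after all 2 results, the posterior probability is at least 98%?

222

Prior odds = 0.001/0.999 = 1/999.
Target odds = 0.98/0.02 = 49.
Need L² ≥ 49 ÷ (1/999) = 48951.
221² = 48841 < 48951 ≤ 49284 = 222², so L = 222.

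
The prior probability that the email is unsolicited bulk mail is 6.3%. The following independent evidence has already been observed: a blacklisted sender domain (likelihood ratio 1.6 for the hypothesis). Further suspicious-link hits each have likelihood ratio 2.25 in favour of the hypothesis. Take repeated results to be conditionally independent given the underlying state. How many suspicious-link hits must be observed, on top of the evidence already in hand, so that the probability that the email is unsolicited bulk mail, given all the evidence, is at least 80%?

5

Prior odds = 0.063/0.937 = 63/937.
Bayes factor of the evidence already in hand = 1.6.
Odds after that evidence = (63/937) × 1.6 = 504/4685.
Target odds = 0.8/0.2 = 4.
Need 2.25ⁿ ≥ 4 ÷ (504/4685) = 4685/126.
2.25⁴ = 25.62890625 falls short of 4685/126 but 2.25⁵ = 59049/1024 reaches it, so n = 5.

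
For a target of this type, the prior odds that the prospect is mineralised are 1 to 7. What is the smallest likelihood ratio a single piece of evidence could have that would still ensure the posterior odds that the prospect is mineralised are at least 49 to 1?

Prior odds = 1/7.
Target odds = 49.
Required Bayes factor = 49 ÷ (1/7) = 343.

343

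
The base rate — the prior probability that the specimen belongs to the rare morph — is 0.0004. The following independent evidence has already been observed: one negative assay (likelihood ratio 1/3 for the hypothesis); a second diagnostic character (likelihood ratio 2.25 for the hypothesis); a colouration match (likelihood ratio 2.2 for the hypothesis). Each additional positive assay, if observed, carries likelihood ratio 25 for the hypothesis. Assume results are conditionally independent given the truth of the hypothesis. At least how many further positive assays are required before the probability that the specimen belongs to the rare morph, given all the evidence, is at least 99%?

4

Prior odds = 0.0004/0.9996 = 1/2499.
Combined Bayes factor of the evidence already in hand = (1/3) × 2.25 × 2.2 = 1.65.
Odds after that evidence = (1/2499) × 1.65 = 11/16660.
Target odds = 0.99/0.01 = 99.
Need 25ⁿ ≥ 99 ÷ (11/16660) = 149940.
25³ = 15625 falls short of 149940 but 25⁴ = 390625 reaches it, so n = 4.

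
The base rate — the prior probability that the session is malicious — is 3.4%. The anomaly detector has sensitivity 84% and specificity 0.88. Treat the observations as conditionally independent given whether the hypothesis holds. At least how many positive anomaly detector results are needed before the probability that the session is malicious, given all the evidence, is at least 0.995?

Prior odds = 0.034/0.966 = 17/483.
False-positive rate = 1 − 0.88 = 0.12; likelihood ratio of a positive = 0.84/0.12 = 7.
Target odds: 0.995 ÷ 0.005 = 199.
Need (17/483) × 7ⁿ ≥ 199, i.e. 7ⁿ ≥ 96117/17.
7⁴ = 2401 falls short of 96117/17 but 7⁵ = 16807 reaches it, so n = 5.

5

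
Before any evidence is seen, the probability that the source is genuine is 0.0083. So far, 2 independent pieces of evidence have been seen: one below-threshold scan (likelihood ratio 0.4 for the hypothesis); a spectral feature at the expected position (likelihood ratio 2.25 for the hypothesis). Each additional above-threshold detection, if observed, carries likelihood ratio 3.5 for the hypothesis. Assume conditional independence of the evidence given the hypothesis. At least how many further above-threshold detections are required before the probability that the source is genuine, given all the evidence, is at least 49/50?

Prior odds = 0.0083/0.9917 = 83/9917.
Combined Bayes factor of the evidence already in hand = 0.4 × 2.25 = 0.9.
Odds after that evidence = (83/9917) × 0.9 = 747/99170.
Target odds = 0.98/0.02 = 49.
Need 3.5ⁿ ≥ 49 ÷ (747/99170) = 4859330/747.
3.5⁷ = 823543/128 falls short of 4859330/747 but 3.5⁸ = 5764801/256 reaches it, so n = 8.

8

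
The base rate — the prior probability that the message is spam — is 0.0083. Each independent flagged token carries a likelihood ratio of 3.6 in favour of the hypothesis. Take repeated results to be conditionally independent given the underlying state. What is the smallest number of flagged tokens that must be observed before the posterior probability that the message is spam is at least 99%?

8

Prior odds = 0.0083/0.9917 = 83/9917.
Likelihood ratio per flagged token = 3.6.
Target odds: 0.99 ÷ 0.01 = 99.
Need (83/9917) × 3.6ⁿ ≥ 99, i.e. 3.6ⁿ ≥ 981783/83.
3.6⁷ = 612220032/78125 falls short of 981783/83 but 3.6⁸ ≈28211.1 reaches it, so n = 8.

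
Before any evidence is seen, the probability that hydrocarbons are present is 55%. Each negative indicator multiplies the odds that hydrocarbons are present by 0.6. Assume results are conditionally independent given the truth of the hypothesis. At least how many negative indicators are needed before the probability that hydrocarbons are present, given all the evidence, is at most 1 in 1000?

14

Prior odds: 0.55 ÷ 0.45 = 11/9.
Likelihood ratio per negative indicator = 0.6.
Target odds: 0.001 ÷ 0.999 = 1/999.
Require 0.6ⁿ ≤ 1/999 ÷ (11/9) = 1/1221.
0.6¹³ ≈0.00130607 is still above 1/1221 but 0.6¹⁴ ≈0.000783642 is at or below it, so n = 14.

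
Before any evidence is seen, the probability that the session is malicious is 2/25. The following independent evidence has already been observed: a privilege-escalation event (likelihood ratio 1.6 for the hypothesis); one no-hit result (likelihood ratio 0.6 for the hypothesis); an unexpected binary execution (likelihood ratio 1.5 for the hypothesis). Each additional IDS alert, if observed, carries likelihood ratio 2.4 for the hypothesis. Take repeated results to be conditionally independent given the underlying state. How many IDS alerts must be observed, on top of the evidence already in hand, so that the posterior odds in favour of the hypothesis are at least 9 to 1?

5

Prior odds = 0.08/0.92 = 2/23.
Combined Bayes factor of the evidence already in hand = 1.6 × 0.6 × 1.5 = 1.44.
Odds after that evidence = (2/23) × 1.44 = 72/575.
Target odds = 9.
Need 2.4ⁿ ≥ 9 ÷ (72/575) = 71.875.
2.4⁴ = 33.1776 falls short of 71.875 but 2.4⁵ = 79.62624 reaches it, so n = 5.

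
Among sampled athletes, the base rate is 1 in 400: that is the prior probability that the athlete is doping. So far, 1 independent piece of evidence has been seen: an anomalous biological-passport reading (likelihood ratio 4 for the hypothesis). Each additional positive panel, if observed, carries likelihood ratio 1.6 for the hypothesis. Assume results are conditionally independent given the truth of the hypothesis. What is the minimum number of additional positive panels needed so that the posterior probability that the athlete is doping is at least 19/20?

17

Prior odds = 0.0025/0.9975 = 1/399.
Bayes factor of the evidence already in hand = 4.
Odds after that evidence = (1/399) × 4 = 4/399.
Target odds = 0.95/0.05 = 19.
Need 1.6ⁿ ≥ 19 ÷ (4/399) = 1895.25.
1.6¹⁶ ≈1844.67 falls short of 1895.25 but 1.6¹⁷ ≈2951.48 reaches it, so n = 17.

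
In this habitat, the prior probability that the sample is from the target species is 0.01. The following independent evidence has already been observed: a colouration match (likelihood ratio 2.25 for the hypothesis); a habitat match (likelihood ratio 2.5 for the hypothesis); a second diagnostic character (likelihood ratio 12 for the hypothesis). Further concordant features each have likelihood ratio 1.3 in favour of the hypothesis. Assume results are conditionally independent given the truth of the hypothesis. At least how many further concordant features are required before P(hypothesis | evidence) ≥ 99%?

19

Prior odds = 0.01/0.99 = 1/99.
Combined Bayes factor of the evidence already in hand = 2.25 × 2.5 × 12 = 67.5.
Odds after that evidence = (1/99) × 67.5 = 15/22.
Target odds = 0.99/0.01 = 99.
Need 1.3ⁿ ≥ 99 ÷ (15/22) = 145.2.
1.3¹⁸ ≈112.455 falls short of 145.2 but 1.3¹⁹ ≈146.192 reaches it, so n = 19.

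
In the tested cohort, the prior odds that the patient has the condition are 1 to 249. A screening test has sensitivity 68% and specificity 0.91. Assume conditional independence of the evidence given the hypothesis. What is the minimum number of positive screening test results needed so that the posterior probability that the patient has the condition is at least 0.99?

6

Prior odds = 1/249.
False-positive rate = 1 − 0.91 = 0.09; likelihood ratio of a positive = 0.68/0.09 = 68/9.
Target posterior odds = 0.99/0.01 = 99.
Need (1/249) × (68/9)ⁿ ≥ 99, i.e. (68/9)ⁿ ≥ 24651.
(68/9)⁵ ≈24622.5 falls short of 24651 but (68/9)⁶ ≈186037 reaches it, so n = 6.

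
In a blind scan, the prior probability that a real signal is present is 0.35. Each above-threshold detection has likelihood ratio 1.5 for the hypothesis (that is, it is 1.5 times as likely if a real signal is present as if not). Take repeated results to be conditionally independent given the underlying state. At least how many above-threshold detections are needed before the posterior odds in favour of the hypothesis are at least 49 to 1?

12

Prior odds = 0.35/0.65 = 7/13.
Likelihood ratio per above-threshold detection = 1.5.
Target odds = 49.
Need (7/13) × 1.5ⁿ ≥ 49, i.e. 1.5ⁿ ≥ 91.
1.5¹¹ = 177147/2048 falls short of 91 but 1.5¹² = 531441/4096 reaches it, so n = 12.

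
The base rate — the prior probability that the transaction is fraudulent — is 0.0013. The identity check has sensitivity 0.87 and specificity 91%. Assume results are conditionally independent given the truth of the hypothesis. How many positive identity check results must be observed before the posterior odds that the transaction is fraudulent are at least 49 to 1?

Prior odds = 0.0013/0.9987 = 13/9987.
False-positive rate = 1 − 0.91 = 0.09; likelihood ratio of a positive = 0.87/0.09 = 29/3.
Target odds = 49.
Require (29/3)ⁿ ≥ 49 ÷ (13/9987) = 489363/13.
(29/3)⁴ = 707281/81 falls short of 489363/13 but (29/3)⁵ = 20511149/243 reaches it, so n = 5.

5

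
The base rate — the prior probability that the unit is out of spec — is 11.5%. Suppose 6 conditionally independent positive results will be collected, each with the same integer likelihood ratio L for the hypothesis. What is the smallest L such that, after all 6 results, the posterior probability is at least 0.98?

Prior odds = 0.115/0.885 = 23/177.
Target odds = 0.98/0.02 = 49.
Need L⁶ ≥ 49 ÷ (23/177) = 8673/23.
2⁶ = 64 < 8673/23 ≤ 729 = 3⁶, so L = 3.

3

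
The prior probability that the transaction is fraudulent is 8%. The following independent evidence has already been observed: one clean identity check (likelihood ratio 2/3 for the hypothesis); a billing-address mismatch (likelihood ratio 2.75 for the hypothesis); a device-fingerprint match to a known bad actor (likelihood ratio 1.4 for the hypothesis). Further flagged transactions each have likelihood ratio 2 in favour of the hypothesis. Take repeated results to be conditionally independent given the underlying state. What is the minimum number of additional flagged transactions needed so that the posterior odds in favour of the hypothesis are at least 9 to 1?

Prior odds = 0.08/0.92 = 2/23.
Combined Bayes factor of the evidence already in hand = (2/3) × 2.75 × 1.4 = 77/30.
Odds after that evidence = (2/23) × 77/30 = 77/345.
Target odds = 9.
Need 2ⁿ ≥ 9 ÷ (77/345) = 3105/77.
2⁵ = 32 falls short of 3105/77 but 2⁶ = 64 reaches it, so n = 6.

6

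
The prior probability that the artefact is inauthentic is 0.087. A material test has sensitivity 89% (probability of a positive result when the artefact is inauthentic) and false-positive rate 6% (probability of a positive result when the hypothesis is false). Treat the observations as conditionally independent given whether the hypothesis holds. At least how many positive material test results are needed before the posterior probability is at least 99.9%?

Prior odds = 0.087/0.913 = 87/913.
Likelihood ratio of a positive result = 0.89/0.06 = 89/6.
Target odds: 0.999 ÷ 0.001 = 999.
Need (87/913) × (89/6)ⁿ ≥ 999, i.e. (89/6)ⁿ ≥ 304029/29.
(89/6)³ = 704969/216 falls short of 304029/29 but (89/6)⁴ = 62742241/1296 reaches it, so n = 4.

4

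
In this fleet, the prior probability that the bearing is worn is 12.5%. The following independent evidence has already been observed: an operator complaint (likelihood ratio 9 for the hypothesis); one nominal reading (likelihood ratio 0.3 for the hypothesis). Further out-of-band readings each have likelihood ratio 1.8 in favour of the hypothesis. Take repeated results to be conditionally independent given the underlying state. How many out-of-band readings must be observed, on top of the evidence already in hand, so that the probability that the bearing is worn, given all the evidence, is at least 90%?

Prior odds = 0.125/0.875 = 1/7.
Combined Bayes factor of the evidence already in hand = 9 × 0.3 = 2.7.
Odds after that evidence = (1/7) × 2.7 = 27/70.
Target odds = 0.9/0.1 = 9.
Need 1.8ⁿ ≥ 9 ÷ (27/70) = 70/3.
1.8⁵ = 18.89568 falls short of 70/3 but 1.8⁶ = 531441/15625 reaches it, so n = 6.

6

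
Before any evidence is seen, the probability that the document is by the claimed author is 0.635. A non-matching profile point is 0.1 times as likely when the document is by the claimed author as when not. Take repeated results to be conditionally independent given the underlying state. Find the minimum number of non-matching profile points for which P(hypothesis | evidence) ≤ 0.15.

Prior odds: 0.635 ÷ 0.365 = 127/73.
Likelihood ratio per non-matching profile point = 0.1.
Target odds: 0.15 ÷ 0.85 = 3/17.
Need (127/73) × 0.1ⁿ ≤ 3/17, i.e. 0.1ⁿ ≤ 219/2159.
0.1¹ = 0.1, which is already at or below the required 219/2159; so n = 1.

1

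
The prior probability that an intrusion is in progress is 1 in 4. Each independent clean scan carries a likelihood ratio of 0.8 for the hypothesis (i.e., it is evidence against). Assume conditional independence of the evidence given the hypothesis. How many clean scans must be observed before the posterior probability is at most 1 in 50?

Prior odds = 0.25/0.75 = 1/3.
Likelihood ratio per clean scan = 0.8.
Target odds: 0.02 ÷ 0.98 = 1/49.
Need (1/3) × 0.8ⁿ ≤ 1/49, i.e. 0.8ⁿ ≤ 3/49.
0.8¹² = 16777216/244140625 is still above 3/49 but 0.8¹³ ≈0.0549756 is at or below it, so n = 13.

13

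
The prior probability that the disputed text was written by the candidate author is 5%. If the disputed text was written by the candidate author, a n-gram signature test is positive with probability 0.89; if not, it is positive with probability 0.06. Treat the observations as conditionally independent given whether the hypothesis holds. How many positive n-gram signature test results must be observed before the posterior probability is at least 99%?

3

Prior odds = 0.05/0.95 = 1/19.
Likelihood ratio of a positive = 0.89/0.06 = 89/6.
Target posterior odds = 0.99/0.01 = 99.
Require (89/6)ⁿ ≥ 99 ÷ (1/19) = 1881.
(89/6)² = 7921/36 falls short of 1881 but (89/6)³ = 704969/216 reaches it, so n = 3.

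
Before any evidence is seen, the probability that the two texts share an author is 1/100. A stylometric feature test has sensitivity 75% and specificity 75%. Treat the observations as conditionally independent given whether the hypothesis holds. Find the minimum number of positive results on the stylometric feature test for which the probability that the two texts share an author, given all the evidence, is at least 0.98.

8

Prior odds: 0.01 ÷ 0.99 = 1/99.
False-positive rate = 1 − 0.75 = 0.25; likelihood ratio of a positive = 0.75/0.25 = 3.
Target posterior odds = 0.98/0.02 = 49.
Need (1/99) × 3ⁿ ≥ 49, i.e. 3ⁿ ≥ 4851.
3⁷ = 2187 falls short of 4851 but 3⁸ = 6561 reaches it, so n = 8.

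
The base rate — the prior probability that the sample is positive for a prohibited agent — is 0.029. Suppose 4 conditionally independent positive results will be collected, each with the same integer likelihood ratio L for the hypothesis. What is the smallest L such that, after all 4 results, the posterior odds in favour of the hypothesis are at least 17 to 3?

4

Prior odds = 0.029/0.971 = 29/971.
Target odds = 17/3.
Need L⁴ ≥ 17/3 ÷ (29/971) = 16507/87.
3⁴ = 81 < 16507/87 ≤ 256 = 4⁴, so L = 4.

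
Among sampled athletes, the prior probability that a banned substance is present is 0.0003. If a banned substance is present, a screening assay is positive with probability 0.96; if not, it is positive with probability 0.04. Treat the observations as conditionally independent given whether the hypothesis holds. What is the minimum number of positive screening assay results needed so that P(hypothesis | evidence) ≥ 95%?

Prior odds: 0.0003 ÷ 0.9997 = 3/9997.
Likelihood ratio of a positive = 0.96/0.04 = 24.
Target posterior odds = 0.95/0.05 = 19.
Require 24ⁿ ≥ 19 ÷ (3/9997) = 189943/3.
24³ = 13824 falls short of 189943/3 but 24⁴ = 331776 reaches it, so n = 4.

4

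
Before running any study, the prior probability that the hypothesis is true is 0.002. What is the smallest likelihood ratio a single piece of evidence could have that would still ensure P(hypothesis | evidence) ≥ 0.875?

3493

Prior odds = 0.002/0.998 = 1/499.
Target odds = 0.875/0.125 = 7.
Required Bayes factor = 7 ÷ (1/499) = 3493.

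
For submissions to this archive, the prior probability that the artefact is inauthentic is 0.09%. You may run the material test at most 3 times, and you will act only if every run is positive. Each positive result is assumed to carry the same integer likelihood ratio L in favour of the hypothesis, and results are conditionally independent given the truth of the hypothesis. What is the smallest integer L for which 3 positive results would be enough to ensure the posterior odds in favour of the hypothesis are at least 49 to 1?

38

Prior odds = 0.0009/0.9991 = 9/9991.
Target odds = 49.
Need L³ ≥ 49 ÷ (9/9991) = 489559/9.
37³ = 50653 < 489559/9 ≤ 54872 = 38³, so L = 38.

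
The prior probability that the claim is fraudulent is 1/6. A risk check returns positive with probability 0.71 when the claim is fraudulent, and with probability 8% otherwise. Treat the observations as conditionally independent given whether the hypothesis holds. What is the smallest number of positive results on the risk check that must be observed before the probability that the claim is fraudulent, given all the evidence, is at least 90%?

2

Prior odds: (1/6) ÷ (5/6) = 0.2.
Likelihood ratio of a positive result = 0.71/0.08 = 8.875.
Target odds: 0.9 ÷ 0.1 = 9.
Need 0.2 × 8.875ⁿ ≥ 9, i.e. 8.875ⁿ ≥ 45.
8.875¹ = 8.875 falls short of 45 but 8.875² = 78.765625 reaches it, so n = 2.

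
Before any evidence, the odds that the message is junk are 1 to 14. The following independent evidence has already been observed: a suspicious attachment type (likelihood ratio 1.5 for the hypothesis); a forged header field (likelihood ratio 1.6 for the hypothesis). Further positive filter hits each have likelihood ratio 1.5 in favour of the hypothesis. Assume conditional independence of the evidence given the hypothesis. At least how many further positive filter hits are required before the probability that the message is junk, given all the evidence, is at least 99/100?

16

Prior odds = 1/14.
Combined Bayes factor of the evidence already in hand = 1.5 × 1.6 = 2.4.
Odds after that evidence = (1/14) × 2.4 = 6/35.
Target odds = 0.99/0.01 = 99.
Need 1.5ⁿ ≥ 99 ÷ (6/35) = 577.5.
1.5¹⁵ = 14348907/32768 falls short of 577.5 but 1.5¹⁶ = 43046721/65536 reaches it, so n = 16.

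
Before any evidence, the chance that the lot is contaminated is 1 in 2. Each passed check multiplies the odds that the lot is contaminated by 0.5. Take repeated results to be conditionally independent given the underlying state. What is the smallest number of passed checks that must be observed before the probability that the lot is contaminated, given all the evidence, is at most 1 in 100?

7

Prior odds = 0.5/0.5 = 1.
Likelihood ratio per passed check = 0.5.
Target odds: 0.01 ÷ 0.99 = 1/99.
Require 0.5ⁿ ≤ 1/99 ÷ 1 = 1/99.
0.5⁶ = 0.015625 is still above 1/99 but 0.5⁷ = 0.0078125 is at or below it, so n = 7.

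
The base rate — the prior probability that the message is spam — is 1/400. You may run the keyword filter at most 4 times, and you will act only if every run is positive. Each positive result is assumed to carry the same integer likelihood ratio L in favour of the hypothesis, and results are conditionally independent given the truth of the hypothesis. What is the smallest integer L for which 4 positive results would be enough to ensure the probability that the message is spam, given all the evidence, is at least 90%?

Prior odds = 0.0025/0.9975 = 1/399.
Target odds = 0.9/0.1 = 9.
Need L⁴ ≥ 9 ÷ (1/399) = 3591.
7⁴ = 2401 < 3591 ≤ 4096 = 8⁴, so L = 8.

8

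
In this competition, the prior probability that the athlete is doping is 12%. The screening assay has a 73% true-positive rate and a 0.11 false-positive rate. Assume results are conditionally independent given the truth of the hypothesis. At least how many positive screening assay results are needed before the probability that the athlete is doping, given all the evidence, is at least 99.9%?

5

Prior odds: 0.12 ÷ 0.88 = 3/22.
Likelihood ratio of a positive result = 0.73/0.11 = 73/11.
Target odds: 0.999 ÷ 0.001 = 999.
Require (73/11)ⁿ ≥ 999 ÷ (3/22) = 7326.
(73/11)⁴ = 28398241/14641 falls short of 7326 but (73/11)⁵ ≈12872.1 reaches it, so n = 5.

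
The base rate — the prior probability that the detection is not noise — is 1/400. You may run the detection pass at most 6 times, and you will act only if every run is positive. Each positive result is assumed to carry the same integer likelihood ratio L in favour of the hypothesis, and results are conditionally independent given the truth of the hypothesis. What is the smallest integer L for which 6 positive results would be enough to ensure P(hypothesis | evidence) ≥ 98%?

Prior odds = 0.0025/0.9975 = 1/399.
Target odds = 0.98/0.02 = 49.
Need L⁶ ≥ 49 ÷ (1/399) = 19551.
5⁶ = 15625 < 19551 ≤ 46656 = 6⁶, so L = 6.

6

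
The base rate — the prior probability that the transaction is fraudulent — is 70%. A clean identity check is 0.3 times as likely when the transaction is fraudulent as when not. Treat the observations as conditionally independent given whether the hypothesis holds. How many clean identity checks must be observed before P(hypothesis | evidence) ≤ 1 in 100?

Prior odds = 0.7/0.3 = 7/3.
Likelihood ratio per clean identity check = 0.3.
Target odds: 0.01 ÷ 0.99 = 1/99.
Require 0.3ⁿ ≤ 1/99 ÷ (7/3) = 1/231.
0.3⁴ = 0.0081 is still above 1/231 but 0.3⁵ = 243/100000 is at or below it, so n = 5.

5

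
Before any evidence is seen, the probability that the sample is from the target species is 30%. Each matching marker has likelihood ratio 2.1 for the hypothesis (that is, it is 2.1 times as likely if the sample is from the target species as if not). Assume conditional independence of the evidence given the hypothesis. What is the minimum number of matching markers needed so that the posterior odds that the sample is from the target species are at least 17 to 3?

Prior odds: 0.3 ÷ 0.7 = 3/7.
Likelihood ratio per matching marker = 2.1.
Target odds = 17/3.
Require 2.1ⁿ ≥ 17/3 ÷ (3/7) = 119/9.
2.1³ = 9.261 falls short of 119/9 but 2.1⁴ = 19.4481 reaches it, so n = 4.

4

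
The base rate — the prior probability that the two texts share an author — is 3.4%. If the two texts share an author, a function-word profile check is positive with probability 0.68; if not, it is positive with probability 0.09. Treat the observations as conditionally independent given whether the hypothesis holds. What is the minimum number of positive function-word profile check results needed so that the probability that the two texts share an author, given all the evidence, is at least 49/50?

4

Prior odds: 0.034 ÷ 0.966 = 17/483.
Likelihood ratio of a positive = 0.68/0.09 = 68/9.
Target odds: 0.98 ÷ 0.02 = 49.
Need (17/483) × (68/9)ⁿ ≥ 49, i.e. (68/9)ⁿ ≥ 23667/17.
(68/9)³ = 314432/729 falls short of 23667/17 but (68/9)⁴ = 21381376/6561 reaches it, so n = 4.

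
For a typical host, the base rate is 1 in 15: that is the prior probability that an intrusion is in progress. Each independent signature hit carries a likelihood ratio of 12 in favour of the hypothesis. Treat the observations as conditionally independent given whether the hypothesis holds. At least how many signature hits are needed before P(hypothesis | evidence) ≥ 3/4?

2

Prior odds: (1/15) ÷ (14/15) = 1/14.
Likelihood ratio per signature hit = 12.
Target posterior odds = 0.75/0.25 = 3.
Need (1/14) × 12ⁿ ≥ 3, i.e. 12ⁿ ≥ 42.
12¹ = 12 falls short of 42 but 12² = 144 reaches it, so n = 2.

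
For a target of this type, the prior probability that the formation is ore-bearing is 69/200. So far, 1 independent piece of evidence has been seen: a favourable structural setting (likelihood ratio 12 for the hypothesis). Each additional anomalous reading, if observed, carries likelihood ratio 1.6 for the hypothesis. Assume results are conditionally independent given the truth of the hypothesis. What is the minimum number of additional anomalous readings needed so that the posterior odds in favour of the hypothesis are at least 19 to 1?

3

Prior odds = 0.345/0.655 = 69/131.
Bayes factor of the evidence already in hand = 12.
Odds after that evidence = (69/131) × 12 = 828/131.
Target odds = 19.
Need 1.6ⁿ ≥ 19 ÷ (828/131) = 2489/828.
1.6² = 2.56 falls short of 2489/828 but 1.6³ = 4.096 reaches it, so n = 3.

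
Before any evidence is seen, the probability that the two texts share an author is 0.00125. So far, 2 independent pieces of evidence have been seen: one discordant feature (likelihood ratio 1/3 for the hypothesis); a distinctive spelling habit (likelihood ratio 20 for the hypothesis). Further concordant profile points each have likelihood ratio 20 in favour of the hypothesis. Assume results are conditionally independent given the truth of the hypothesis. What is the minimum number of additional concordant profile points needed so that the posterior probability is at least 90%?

3

Prior odds = 0.00125/0.99875 = 1/799.
Combined Bayes factor of the evidence already in hand = (1/3) × 20 = 20/3.
Odds after that evidence = (1/799) × 20/3 = 20/2397.
Target odds = 0.9/0.1 = 9.
Need 20ⁿ ≥ 9 ÷ (20/2397) = 1078.65.
20² = 400 falls short of 1078.65 but 20³ = 8000 reaches it, so n = 3.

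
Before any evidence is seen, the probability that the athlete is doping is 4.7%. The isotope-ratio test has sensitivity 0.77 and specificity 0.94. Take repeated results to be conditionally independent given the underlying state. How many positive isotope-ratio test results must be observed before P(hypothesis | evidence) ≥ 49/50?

3

Prior odds: 0.047 ÷ 0.953 = 47/953.
False-positive rate = 1 − 0.94 = 0.06; likelihood ratio of a positive = 0.77/0.06 = 77/6.
Target odds: 0.98 ÷ 0.02 = 49.
Need (47/953) × (77/6)ⁿ ≥ 49, i.e. (77/6)ⁿ ≥ 46697/47.
(77/6)² = 5929/36 falls short of 46697/47 but (77/6)³ = 456533/216 reaches it, so n = 3.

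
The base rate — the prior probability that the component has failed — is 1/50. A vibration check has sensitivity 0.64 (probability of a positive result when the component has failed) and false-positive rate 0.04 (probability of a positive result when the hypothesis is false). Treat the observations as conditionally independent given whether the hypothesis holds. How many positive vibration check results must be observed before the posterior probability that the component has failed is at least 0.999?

Prior odds: 0.02 ÷ 0.98 = 1/49.
Likelihood ratio of a positive result = 0.64/0.04 = 16.
Target odds: 0.999 ÷ 0.001 = 999.
Need (1/49) × 16ⁿ ≥ 999, i.e. 16ⁿ ≥ 48951.
16³ = 4096 falls short of 48951 but 16⁴ = 65536 reaches it, so n = 4.

4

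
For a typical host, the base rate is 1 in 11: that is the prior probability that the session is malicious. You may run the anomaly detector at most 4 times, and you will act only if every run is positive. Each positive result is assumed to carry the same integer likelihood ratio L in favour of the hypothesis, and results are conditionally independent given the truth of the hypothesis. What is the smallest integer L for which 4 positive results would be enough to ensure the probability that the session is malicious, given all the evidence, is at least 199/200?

7

Prior odds = (1/11)/(10/11) = 0.1.
Target odds = 0.995/0.005 = 199.
Need L⁴ ≥ 199 ÷ 0.1 = 1990.
6⁴ = 1296 < 1990 ≤ 2401 = 7⁴, so L = 7.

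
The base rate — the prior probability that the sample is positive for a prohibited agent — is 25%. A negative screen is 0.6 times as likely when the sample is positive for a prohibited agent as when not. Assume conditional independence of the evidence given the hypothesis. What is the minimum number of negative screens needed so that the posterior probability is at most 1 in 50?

6

Prior odds: 0.25 ÷ 0.75 = 1/3.
Likelihood ratio per negative screen = 0.6.
Target odds: 0.02 ÷ 0.98 = 1/49.
Need (1/3) × 0.6ⁿ ≤ 1/49, i.e. 0.6ⁿ ≤ 3/49.
0.6⁵ = 0.07776 is still above 3/49 but 0.6⁶ = 729/15625 is at or below it, so n = 6.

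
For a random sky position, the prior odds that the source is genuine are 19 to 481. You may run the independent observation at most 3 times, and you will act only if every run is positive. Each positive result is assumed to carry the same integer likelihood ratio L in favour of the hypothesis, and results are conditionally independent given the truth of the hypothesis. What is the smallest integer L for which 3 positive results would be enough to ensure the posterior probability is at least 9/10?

7

Prior odds = 19/481.
Target odds = 0.9/0.1 = 9.
Need L³ ≥ 9 ÷ (19/481) = 4329/19.
6³ = 216 < 4329/19 ≤ 343 = 7³, so L = 7.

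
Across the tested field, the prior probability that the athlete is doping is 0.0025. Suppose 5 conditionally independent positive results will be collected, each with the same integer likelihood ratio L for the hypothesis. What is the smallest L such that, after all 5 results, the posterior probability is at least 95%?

6

Prior odds = 0.0025/0.9975 = 1/399.
Target odds = 0.95/0.05 = 19.
Need L⁵ ≥ 19 ÷ (1/399) = 7581.
5⁵ = 3125 < 7581 ≤ 7776 = 6⁵, so L = 6.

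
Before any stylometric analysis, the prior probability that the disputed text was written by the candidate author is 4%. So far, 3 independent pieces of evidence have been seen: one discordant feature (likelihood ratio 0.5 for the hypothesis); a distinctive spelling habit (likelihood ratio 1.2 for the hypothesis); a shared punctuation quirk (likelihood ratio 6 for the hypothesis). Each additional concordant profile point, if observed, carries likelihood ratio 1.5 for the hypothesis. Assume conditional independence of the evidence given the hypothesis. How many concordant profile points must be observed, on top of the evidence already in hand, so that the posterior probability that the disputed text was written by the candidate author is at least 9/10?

11

Prior odds = 0.04/0.96 = 1/24.
Combined Bayes factor of the evidence already in hand = 0.5 × 1.2 × 6 = 3.6.
Odds after that evidence = (1/24) × 3.6 = 0.15.
Target odds = 0.9/0.1 = 9.
Need 1.5ⁿ ≥ 9 ÷ 0.15 = 60.
1.5¹⁰ = 59049/1024 falls short of 60 but 1.5¹¹ = 177147/2048 reaches it, so n = 11.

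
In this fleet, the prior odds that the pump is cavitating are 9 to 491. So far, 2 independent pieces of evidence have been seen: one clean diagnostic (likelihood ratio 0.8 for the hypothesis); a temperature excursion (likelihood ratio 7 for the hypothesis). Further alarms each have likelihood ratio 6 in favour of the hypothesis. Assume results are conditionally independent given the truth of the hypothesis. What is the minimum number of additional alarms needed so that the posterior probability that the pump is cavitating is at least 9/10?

3

Prior odds = 9/491.
Combined Bayes factor of the evidence already in hand = 0.8 × 7 = 5.6.
Odds after that evidence = (9/491) × 5.6 = 252/2455.
Target odds = 0.9/0.1 = 9.
Need 6ⁿ ≥ 9 ÷ (252/2455) = 2455/28.
6² = 36 falls short of 2455/28 but 6³ = 216 reaches it, so n = 3.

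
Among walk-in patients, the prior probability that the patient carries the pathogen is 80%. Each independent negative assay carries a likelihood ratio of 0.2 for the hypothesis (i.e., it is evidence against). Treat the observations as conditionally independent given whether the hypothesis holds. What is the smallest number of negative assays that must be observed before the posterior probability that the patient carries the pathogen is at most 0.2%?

5

Prior odds = 0.8/0.2 = 4.
Likelihood ratio per negative assay = 0.2.
Target odds: 0.002 ÷ 0.998 = 1/499.
Need 4 × 0.2ⁿ ≤ 1/499, i.e. 0.2ⁿ ≤ 1/1996.
0.2⁴ = 0.0016 is still above 1/1996 but 0.2⁵ = 0.00032 is at or below it, so n = 5.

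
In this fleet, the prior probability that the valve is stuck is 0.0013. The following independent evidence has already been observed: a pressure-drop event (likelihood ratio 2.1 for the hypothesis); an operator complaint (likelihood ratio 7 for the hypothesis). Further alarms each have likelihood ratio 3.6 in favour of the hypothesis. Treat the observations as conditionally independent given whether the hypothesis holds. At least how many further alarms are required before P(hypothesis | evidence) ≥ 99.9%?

Prior odds = 0.0013/0.9987 = 13/9987.
Combined Bayes factor of the evidence already in hand = 2.1 × 7 = 14.7.
Odds after that evidence = (13/9987) × 14.7 = 637/33290.
Target odds = 0.999/0.001 = 999.
Need 3.6ⁿ ≥ 999 ÷ (637/33290) = 33256710/637.
3.6⁸ ≈28211.1 falls short of 33256710/637 but 3.6⁹ ≈101560 reaches it, so n = 9.

9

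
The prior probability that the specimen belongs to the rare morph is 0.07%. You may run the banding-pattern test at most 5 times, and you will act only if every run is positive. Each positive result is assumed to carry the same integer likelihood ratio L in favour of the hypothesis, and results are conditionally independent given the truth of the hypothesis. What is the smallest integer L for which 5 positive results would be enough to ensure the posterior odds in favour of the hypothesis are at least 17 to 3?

7

Prior odds = 0.0007/0.9993 = 7/9993.
Target odds = 17/3.
Need L⁵ ≥ 17/3 ÷ (7/9993) = 56627/7.
6⁵ = 7776 < 56627/7 ≤ 16807 = 7⁵, so L = 7.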